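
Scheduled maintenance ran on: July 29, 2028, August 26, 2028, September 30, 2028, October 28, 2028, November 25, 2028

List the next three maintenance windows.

December 30, 2028; January 27, 2029; February 24, 2029

These are Saturdays with 28, 35, 28, 28-day gaps.
Each is the final Saturday of its month — July 29, 2028 is past the 28th, so '4th Saturday' doesn't fit.
December 2028 ends with Saturday December 30, 2028.
Last Saturday of January 2029: January 27, 2029.
Last Saturday of February 2029: February 24, 2029.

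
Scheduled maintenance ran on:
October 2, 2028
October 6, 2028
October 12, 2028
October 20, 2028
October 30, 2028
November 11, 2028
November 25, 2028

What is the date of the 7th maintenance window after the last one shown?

April 28, 2029

The spacing grows by 2 each time: 4, 6, 8, 10, 12, 14 days.
Next gap: 16 days. November 25, 2028 + 16 days = December 11, 2028.
Next gap: 18 days. December 11, 2028 + 18 days = December 29, 2028.
Next gap: 20 days. December 29, 2028 + 20 days = January 18, 2029.
Next gap: 22 days. January 18, 2029 + 22 days = February 9, 2029.
Next gap: 24 days. February 9, 2029 + 24 days = March 5, 2029.
Next gap: 26 days. March 5, 2029 + 26 days = March 31, 2029.
Next gap: 28 days. March 31, 2029 + 28 days = April 28, 2029.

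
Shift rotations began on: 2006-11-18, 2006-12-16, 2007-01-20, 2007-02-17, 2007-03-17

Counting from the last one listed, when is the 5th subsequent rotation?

2007-08-18

These are Saturdays at 28- or 35-day spacing (28, 35, 28, 28).
The pattern: 3rd Saturday of the month.
3rd Saturday of April 2007: 2007-04-21.
3rd Saturday of May 2007: 2007-05-19.
June 2007 — 3rd Saturday is 2007-06-16.
July 2007 — 3rd Saturday is 2007-07-21.
August 2007 — 3rd Saturday is 2007-08-18.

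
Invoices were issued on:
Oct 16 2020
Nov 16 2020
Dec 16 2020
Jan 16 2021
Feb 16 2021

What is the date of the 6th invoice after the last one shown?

Aug 16 2021

Gaps: 31, 30, 31, 31 days — not constant. Every event is on the 16th of the month.
Pattern: the 16th of each month.
Next: March 2021 → Mar 16 2021.
April 2021: Apr 16 2021.
Next: May 2021 → May 16 2021.
June 2021: Jun 16 2021.
Next: July 2021 → Jul 16 2021.
August 2021: Aug 16 2021.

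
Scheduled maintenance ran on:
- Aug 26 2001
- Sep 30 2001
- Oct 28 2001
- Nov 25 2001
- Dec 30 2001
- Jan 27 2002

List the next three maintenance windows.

Feb 24 2002, Mar 31 2002, Apr 28 2002

All Sundays; the gaps (35, 28, 28, 35, 28) vary with month length.
This is the last Sunday of each month.
Last Sunday of February 2002: Feb 24 2002.
Last Sunday of March 2002: Mar 31 2002.
Last Sunday of April 2002: Apr 28 2002.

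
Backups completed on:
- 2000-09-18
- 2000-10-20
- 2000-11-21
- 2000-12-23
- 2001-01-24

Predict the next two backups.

The spacing is 32, 32, 32, 32 days — always 32 days.
2001-01-24 + 32 days = 2001-02-25.
2001-02-25 + 32 days = 2001-03-29.

2001-02-25, 2001-03-29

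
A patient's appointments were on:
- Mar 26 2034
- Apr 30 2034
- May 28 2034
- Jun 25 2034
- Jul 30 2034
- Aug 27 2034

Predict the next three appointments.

These are Sundays with 35, 28, 28, 35, 28-day gaps.
Each is the final Sunday of its month — Apr 30 2034 is past the 28th, so '4th Sunday' doesn't fit.
Last Sunday of September 2034: Sep 24 2034.
October 2034 ends with Sunday Oct 29 2034.
November 2034 ends with Sunday Nov 26 2034.

Sep 24 2034, Oct 29 2034, Nov 26 2034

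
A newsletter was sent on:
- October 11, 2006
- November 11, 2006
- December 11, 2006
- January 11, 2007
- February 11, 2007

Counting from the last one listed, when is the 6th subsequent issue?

Each date is the 11th; the gaps (31, 30, 31, 31) track the month lengths.
The rule is the 11th of each month.
March 2007: March 11, 2007.
April 2007: April 11, 2007.
Next: May 2007 → May 11, 2007.
Next: June 2007 → June 11, 2007.
July 2007: July 11, 2007.
August 2007: August 11, 2007.

August 11, 2007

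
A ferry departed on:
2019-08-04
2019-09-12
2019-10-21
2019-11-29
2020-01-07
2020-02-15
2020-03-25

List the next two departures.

Gaps between consecutive events: 39, 39, 39, 39, 39, 39 days — a constant 39-day interval.
2020-03-25 + 39 days = 2020-05-03.
2020-05-03 + 39 days = 2020-06-11.

2020-05-03, 2020-06-11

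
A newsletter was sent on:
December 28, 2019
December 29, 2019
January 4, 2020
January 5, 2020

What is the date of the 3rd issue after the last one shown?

January 18, 2020

The gap pattern 1, 6, 1 repeats every 2 events.
These are the Saturdays and Sundays of each week.
The following Saturday is January 11, 2020.
Next Sunday: January 12, 2020.
Next Saturday: January 18, 2020.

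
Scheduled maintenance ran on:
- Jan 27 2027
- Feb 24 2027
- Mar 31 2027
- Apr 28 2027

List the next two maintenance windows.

May 26 2027, Jun 30 2027

All Wednesdays; the gaps (28, 35, 28) vary with month length.
This is the last Wednesday of each month.
Last Wednesday of May 2027: May 26 2027.
June 2027 ends with Wednesday Jun 30 2027.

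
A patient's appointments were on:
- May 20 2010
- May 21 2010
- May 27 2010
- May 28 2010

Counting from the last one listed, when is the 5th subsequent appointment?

The gap pattern 1, 6, 1 repeats every 2 events.
These are the Thursdays and Fridays of each week.
The following Thursday is Jun 3 2010.
The following Friday is Jun 4 2010.
Next Thursday: Jun 10 2010.
Next Friday: Jun 11 2010.
The following Thursday is Jun 17 2010.

Jun 17 2010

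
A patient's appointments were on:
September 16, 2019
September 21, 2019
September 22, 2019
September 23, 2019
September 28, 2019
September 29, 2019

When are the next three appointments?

September 30, 2019; October 5, 2019; October 6, 2019

The gap pattern 5, 1, 1, 5, 1 repeats every 3 events.
These are the Mondays, Saturdays and Sundays of each week.
The following Monday is September 30, 2019.
The following Saturday is October 5, 2019.
Next Sunday: October 6, 2019.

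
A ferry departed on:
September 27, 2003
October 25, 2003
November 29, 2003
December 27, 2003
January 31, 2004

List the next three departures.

February 28, 2004; March 27, 2004; April 24, 2004

All Saturdays; the gaps (28, 35, 28, 35) vary with month length.
This is the last Saturday of each month.
Last Saturday of February 2004: February 28, 2004.
Last Saturday of March 2004: March 27, 2004.
Last Saturday of April 2004: April 24, 2004.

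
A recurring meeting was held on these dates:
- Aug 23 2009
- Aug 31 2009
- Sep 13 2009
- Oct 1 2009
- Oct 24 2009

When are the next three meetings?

Intervals are 8, 13, 18, 23 days — an arithmetic progression with common difference 5.
Next gap: 28 days. Oct 24 2009 + 28 days = Nov 21 2009.
Next gap: 33 days. Nov 21 2009 + 33 days = Dec 24 2009.
Next gap: 38 days. Dec 24 2009 + 38 days = Jan 31 2010.

Nov 21 2009, Dec 24 2009, Jan 31 2010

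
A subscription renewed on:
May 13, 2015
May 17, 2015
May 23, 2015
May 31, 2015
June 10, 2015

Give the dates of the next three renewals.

Gaps: 4, 6, 8, 10 days — each gap is 2 larger than the previous one.
Next gap: 12 days. June 10, 2015 + 12 days = June 22, 2015.
Next gap: 14 days. June 22, 2015 + 14 days = July 6, 2015.
Next gap: 16 days. July 6, 2015 + 16 days = July 22, 2015.

June 22, 2015; July 6, 2015; July 22, 2015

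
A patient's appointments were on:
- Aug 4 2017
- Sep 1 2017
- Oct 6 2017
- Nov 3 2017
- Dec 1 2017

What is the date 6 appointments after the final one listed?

All dates are Fridays, 28, 35, 28, 28 days apart.
Specifically, the 1st Friday of each month.
1st Friday of January 2018: Jan 5 2018.
1st Friday of February 2018: Feb 2 2018.
1st Friday of March 2018: Mar 2 2018.
April 2018 — 1st Friday is Apr 6 2018.
1st Friday of May 2018: May 4 2018.
June 2018 — 1st Friday is Jun 1 2018.

Jun 1 2018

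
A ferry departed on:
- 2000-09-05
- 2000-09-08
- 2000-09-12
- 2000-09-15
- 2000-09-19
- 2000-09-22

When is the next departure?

The gap pattern 3, 4, 3, 4, 3 repeats every 2 events.
These are the Tuesdays and Fridays of each week.
Next Tuesday: 2000-09-26.

2000-09-26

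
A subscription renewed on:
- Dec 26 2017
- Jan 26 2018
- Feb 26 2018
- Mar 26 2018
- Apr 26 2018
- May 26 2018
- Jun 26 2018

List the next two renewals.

Jul 26 2018, Aug 26 2018

Gaps: 31, 31, 28, 31, 30, 31 days — not constant. Every event is on the 26th of the month.
Pattern: the 26th of each month.
July 2018: Jul 26 2018.
Next: August 2018 → Aug 26 2018.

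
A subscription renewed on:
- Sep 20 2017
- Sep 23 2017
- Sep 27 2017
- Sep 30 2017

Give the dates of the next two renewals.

Every event lands on a Wednesday or Saturday (gaps cycle 3, 4, 3).
So the schedule is: every Wednesday and Saturday.
Next Wednesday: Oct 4 2017.
The following Saturday is Oct 7 2017.

Oct 4 2017, Oct 7 2017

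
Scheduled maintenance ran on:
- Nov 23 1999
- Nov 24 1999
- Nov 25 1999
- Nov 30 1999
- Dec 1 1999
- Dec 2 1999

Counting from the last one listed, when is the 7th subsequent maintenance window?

Dec 21 1999

The gap pattern 1, 1, 5, 1, 1 repeats every 3 events.
These are the Tuesdays, Wednesdays and Thursdays of each week.
Next Tuesday: Dec 7 1999.
Next Wednesday: Dec 8 1999.
Next Thursday: Dec 9 1999.
The following Tuesday is Dec 14 1999.
The following Wednesday is Dec 15 1999.
The following Thursday is Dec 16 1999.
The following Tuesday is Dec 21 1999.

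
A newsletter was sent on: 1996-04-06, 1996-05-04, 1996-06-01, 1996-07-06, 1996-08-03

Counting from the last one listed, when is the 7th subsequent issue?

1997-03-01

These are Saturdays at 28- or 35-day spacing (28, 28, 35, 28).
The pattern: 1st Saturday of the month.
1st Saturday of September 1996: 1996-09-07.
1st Saturday of October 1996: 1996-10-05.
November 1996 — 1st Saturday is 1996-11-02.
December 1996 — 1st Saturday is 1996-12-07.
1st Saturday of January 1997: 1997-01-04.
February 1997 — 1st Saturday is 1997-02-01.
March 1997 — 1st Saturday is 1997-03-01.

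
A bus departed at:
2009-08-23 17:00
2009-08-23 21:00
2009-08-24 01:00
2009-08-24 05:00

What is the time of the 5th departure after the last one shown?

2009-08-25 01:00

Gaps: 4, 4, 4 hours — each event is 4 hours after the previous one.
2009-08-24 05:00 + 4 h = 2009-08-24 09:00.
2009-08-24 09:00 + 4 h = 2009-08-24 13:00.
2009-08-24 13:00 + 4 h = 2009-08-24 17:00.
2009-08-24 17:00 + 4 h = 2009-08-24 21:00.
2009-08-24 21:00 + 4 h = 2009-08-25 01:00.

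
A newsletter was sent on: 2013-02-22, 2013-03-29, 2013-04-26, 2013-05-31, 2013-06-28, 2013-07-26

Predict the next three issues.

2013-08-30, 2013-09-27, 2013-10-25

All Fridays; the gaps (35, 28, 35, 28, 28) vary with month length.
This is the last Friday of each month.
August 2013 ends with Friday 2013-08-30.
September 2013 ends with Friday 2013-09-27.
Last Friday of October 2013: 2013-10-25.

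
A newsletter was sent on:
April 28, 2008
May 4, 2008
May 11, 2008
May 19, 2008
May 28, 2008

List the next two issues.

June 7, 2008; June 18, 2008

Intervals are 6, 7, 8, 9 days — an arithmetic progression with common difference 1.
Next gap: 10 days. May 28, 2008 + 10 days = June 7, 2008.
Next gap: 11 days. June 7, 2008 + 11 days = June 18, 2008.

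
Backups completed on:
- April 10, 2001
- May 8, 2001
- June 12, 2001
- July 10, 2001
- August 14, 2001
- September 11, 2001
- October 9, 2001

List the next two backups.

November 13, 2001; December 11, 2001

All dates are Tuesdays, 28, 35, 28, 35, 28, 28 days apart.
Specifically, the 2nd Tuesday of each month.
November 2001 — 2nd Tuesday is November 13, 2001.
2nd Tuesday of December 2001: December 11, 2001.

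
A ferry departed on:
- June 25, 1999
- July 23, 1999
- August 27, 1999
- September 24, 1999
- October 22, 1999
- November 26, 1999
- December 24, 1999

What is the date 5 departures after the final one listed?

All dates are Fridays, 28, 35, 28, 28, 35, 28 days apart.
Specifically, the 4th Friday of each month.
January 2000 — 4th Friday is January 28, 2000.
February 2000 — 4th Friday is February 25, 2000.
March 2000 — 4th Friday is March 24, 2000.
4th Friday of April 2000: April 28, 2000.
4th Friday of May 2000: May 26, 2000.

May 26, 2000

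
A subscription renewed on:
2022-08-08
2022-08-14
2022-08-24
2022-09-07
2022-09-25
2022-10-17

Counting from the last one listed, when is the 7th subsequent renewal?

2023-07-10

Intervals are 6, 10, 14, 18, 22 days — an arithmetic progression with common difference 4.
Next gap: 26 days. 2022-10-17 + 26 days = 2022-11-12.
Next gap: 30 days. 2022-11-12 + 30 days = 2022-12-12.
Next gap: 34 days. 2022-12-12 + 34 days = 2023-01-15.
Next gap: 38 days. 2023-01-15 + 38 days = 2023-02-22.
Next gap: 42 days. 2023-02-22 + 42 days = 2023-04-05.
Next gap: 46 days. 2023-04-05 + 46 days = 2023-05-21.
Next gap: 50 days. 2023-05-21 + 50 days = 2023-07-10.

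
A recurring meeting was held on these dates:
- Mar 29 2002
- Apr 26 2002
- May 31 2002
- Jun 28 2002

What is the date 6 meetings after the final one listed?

These are Fridays with 28, 35, 28-day gaps.
Each is the final Friday of its month — Mar 29 2002 is past the 28th, so '4th Friday' doesn't fit.
Last Friday of July 2002: Jul 26 2002.
Last Friday of August 2002: Aug 30 2002.
Last Friday of September 2002: Sep 27 2002.
Last Friday of October 2002: Oct 25 2002.
November 2002 ends with Friday Nov 29 2002.
December 2002 ends with Friday Dec 27 2002.

Dec 27 2002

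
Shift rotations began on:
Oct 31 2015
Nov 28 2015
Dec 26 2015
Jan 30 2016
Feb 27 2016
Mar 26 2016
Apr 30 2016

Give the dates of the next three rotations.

These are Saturdays with 28, 28, 35, 28, 28, 35-day gaps.
Each is the final Saturday of its month — Oct 31 2015 is past the 28th, so '4th Saturday' doesn't fit.
May 2016 ends with Saturday May 28 2016.
June 2016 ends with Saturday Jun 25 2016.
Last Saturday of July 2016: Jul 30 2016.

May 28 2016, Jun 25 2016, Jul 30 2016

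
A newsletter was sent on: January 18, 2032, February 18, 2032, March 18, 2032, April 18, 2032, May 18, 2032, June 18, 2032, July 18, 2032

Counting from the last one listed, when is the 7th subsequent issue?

February 18, 2033

The day-of-month is always 18 (31, 29, 31, 30, 31, 30 days between events).
So this recurs on the 18th of each month.
August 2032: August 18, 2032.
September 2032: September 18, 2032.
October 2032: October 18, 2032.
Next: November 2032 → November 18, 2032.
Next: December 2032 → December 18, 2032.
Next: January 2033 → January 18, 2033.
February 2033: February 18, 2033.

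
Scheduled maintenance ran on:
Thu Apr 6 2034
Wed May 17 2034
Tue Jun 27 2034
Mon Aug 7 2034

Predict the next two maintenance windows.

Sun Sep 17 2034, Sat Oct 28 2034

Every event comes 41 days after the last (41, 41, 41).
Mon Aug 7 2034 + 41 days = Sun Sep 17 2034.
Sun Sep 17 2034 + 41 days = Sat Oct 28 2034.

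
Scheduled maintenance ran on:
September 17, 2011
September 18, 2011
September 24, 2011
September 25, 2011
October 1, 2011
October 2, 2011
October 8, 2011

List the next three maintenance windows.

Every event lands on a Saturday or Sunday (gaps cycle 1, 6, 1, 6, 1, 6).
So the schedule is: every Saturday and Sunday.
Next Sunday: October 9, 2011.
Next Saturday: October 15, 2011.
The following Sunday is October 16, 2011.

October 9, 2011; October 15, 2011; October 16, 2011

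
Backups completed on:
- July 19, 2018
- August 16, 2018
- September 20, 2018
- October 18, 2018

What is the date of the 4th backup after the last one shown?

All dates are Thursdays, 28, 35, 28 days apart.
Specifically, the 3rd Thursday of each month.
November 2018 — 3rd Thursday is November 15, 2018.
3rd Thursday of December 2018: December 20, 2018.
January 2019 — 3rd Thursday is January 17, 2019.
February 2019 — 3rd Thursday is February 21, 2019.

February 21, 2019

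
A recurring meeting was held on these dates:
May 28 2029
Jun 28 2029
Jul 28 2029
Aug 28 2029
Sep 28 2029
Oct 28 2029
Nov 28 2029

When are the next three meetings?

Gaps: 31, 30, 31, 31, 30, 31 days — not constant. Every event is on the 28th of the month.
Pattern: the 28th of each month.
Next: December 2029 → Dec 28 2029.
Next: January 2030 → Jan 28 2030.
Next: February 2030 → Feb 28 2030.

Dec 28 2029, Jan 28 2030, Feb 28 2030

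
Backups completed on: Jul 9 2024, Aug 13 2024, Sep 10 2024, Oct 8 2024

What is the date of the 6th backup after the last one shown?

These are Tuesdays at 28- or 35-day spacing (35, 28, 28).
The pattern: 2nd Tuesday of the month.
November 2024 — 2nd Tuesday is Nov 12 2024.
2nd Tuesday of December 2024: Dec 10 2024.
January 2025 — 2nd Tuesday is Jan 14 2025.
February 2025 — 2nd Tuesday is Feb 11 2025.
2nd Tuesday of March 2025: Mar 11 2025.
April 2025 — 2nd Tuesday is Apr 8 2025.

Apr 8 2025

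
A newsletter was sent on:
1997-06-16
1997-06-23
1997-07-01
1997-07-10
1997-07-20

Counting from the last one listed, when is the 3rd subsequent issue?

1997-08-25

Gaps: 7, 8, 9, 10 days — each gap is 1 larger than the previous one.
Next gap: 11 days. 1997-07-20 + 11 days = 1997-07-31.
Next gap: 12 days. 1997-07-31 + 12 days = 1997-08-12.
Next gap: 13 days. 1997-08-12 + 13 days = 1997-08-25.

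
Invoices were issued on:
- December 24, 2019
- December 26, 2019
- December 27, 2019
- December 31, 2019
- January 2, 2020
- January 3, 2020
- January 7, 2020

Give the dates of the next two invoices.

January 9, 2020; January 10, 2020

Gaps: 2, 1, 4, 2, 1, 4 days — not constant, but cyclic with period 3.
The events fall on every Tuesday, Thursday and Friday.
Next Thursday: January 9, 2020.
The following Friday is January 10, 2020.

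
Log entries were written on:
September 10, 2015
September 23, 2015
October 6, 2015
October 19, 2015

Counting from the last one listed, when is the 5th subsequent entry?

December 23, 2015

Gaps between consecutive events: 13, 13, 13 days — a constant 13-day interval.
October 19, 2015 + 13 days = November 1, 2015.
November 1, 2015 + 13 days = November 14, 2015.
November 14, 2015 + 13 days = November 27, 2015.
November 27, 2015 + 13 days = December 10, 2015.
December 10, 2015 + 13 days = December 23, 2015.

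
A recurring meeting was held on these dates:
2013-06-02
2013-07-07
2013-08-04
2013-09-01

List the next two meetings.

All dates are Sundays, 35, 28, 28 days apart.
Specifically, the 1st Sunday of each month.
1st Sunday of October 2013: 2013-10-06.
November 2013 — 1st Sunday is 2013-11-03.

2013-10-06, 2013-11-03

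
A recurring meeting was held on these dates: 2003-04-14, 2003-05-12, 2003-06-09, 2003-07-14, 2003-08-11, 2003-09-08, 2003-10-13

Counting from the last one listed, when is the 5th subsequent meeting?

2004-03-08

These are Mondays at 28- or 35-day spacing (28, 28, 35, 28, 28, 35).
The pattern: 2nd Monday of the month.
2nd Monday of November 2003: 2003-11-10.
2nd Monday of December 2003: 2003-12-08.
2nd Monday of January 2004: 2004-01-12.
2nd Monday of February 2004: 2004-02-09.
2nd Monday of March 2004: 2004-03-08.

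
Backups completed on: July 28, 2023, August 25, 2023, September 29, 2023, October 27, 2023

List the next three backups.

November 24, 2023; December 29, 2023; January 26, 2024

Every date is a Friday; gaps 28, 35, 28 days.
Each is the last Friday of its month (at least one falls on the 29th or later, ruling out '4th Friday').
November 2023 ends with Friday November 24, 2023.
Last Friday of December 2023: December 29, 2023.
Last Friday of January 2024: January 26, 2024.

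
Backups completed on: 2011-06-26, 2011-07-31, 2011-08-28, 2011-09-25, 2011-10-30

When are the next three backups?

2011-11-27, 2011-12-25, 2012-01-29

These are Sundays with 35, 28, 28, 35-day gaps.
Each is the final Sunday of its month — 2011-07-31 is past the 28th, so '4th Sunday' doesn't fit.
Last Sunday of November 2011: 2011-11-27.
December 2011 ends with Sunday 2011-12-25.
Last Sunday of January 2012: 2012-01-29.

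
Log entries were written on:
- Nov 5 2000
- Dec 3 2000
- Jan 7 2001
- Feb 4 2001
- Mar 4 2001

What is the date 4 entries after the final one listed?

Jul 1 2001

Gaps: 28, 35, 28, 28 days — a mix of 28 and 35. Every date is a Sunday.
Each is the 1st Sunday of its month.
April 2001 — 1st Sunday is Apr 1 2001.
1st Sunday of May 2001: May 6 2001.
June 2001 — 1st Sunday is Jun 3 2001.
July 2001 — 1st Sunday is Jul 1 2001.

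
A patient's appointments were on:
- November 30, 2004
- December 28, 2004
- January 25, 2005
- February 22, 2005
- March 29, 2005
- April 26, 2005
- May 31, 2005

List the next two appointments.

These are Tuesdays with 28, 28, 28, 35, 28, 35-day gaps.
Each is the final Tuesday of its month — November 30, 2004 is past the 28th, so '4th Tuesday' doesn't fit.
Last Tuesday of June 2005: June 28, 2005.
July 2005 ends with Tuesday July 26, 2005.

June 28, 2005; July 26, 2005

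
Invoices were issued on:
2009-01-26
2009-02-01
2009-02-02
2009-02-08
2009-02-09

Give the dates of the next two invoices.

Gaps: 6, 1, 6, 1 days — not constant, but cyclic with period 2.
The events fall on every Monday and Sunday.
Next Sunday: 2009-02-15.
The following Monday is 2009-02-16.

2009-02-15, 2009-02-16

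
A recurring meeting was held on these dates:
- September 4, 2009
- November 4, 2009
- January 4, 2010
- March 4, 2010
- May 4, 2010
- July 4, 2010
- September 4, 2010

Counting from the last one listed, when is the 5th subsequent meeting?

July 4, 2011

The day-of-month is always 4 (61, 61, 59, 61, 61, 62 days between events).
So this recurs on the 4th of every 2 months.
Next: November 2010 → November 4, 2010.
Next: January 2011 → January 4, 2011.
Next: March 2011 → March 4, 2011.
May 2011: May 4, 2011.
July 2011: July 4, 2011.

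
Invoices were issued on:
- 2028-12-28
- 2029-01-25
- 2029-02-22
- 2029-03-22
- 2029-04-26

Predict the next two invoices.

2029-05-24, 2029-06-28

Gaps: 28, 28, 28, 35 days — a mix of 28 and 35. Every date is a Thursday.
Each is the 4th Thursday of its month.
4th Thursday of May 2029: 2029-05-24.
4th Thursday of June 2029: 2029-06-28.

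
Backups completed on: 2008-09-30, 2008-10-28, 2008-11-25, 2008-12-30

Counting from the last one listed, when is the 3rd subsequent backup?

Every date is a Tuesday; gaps 28, 28, 35 days.
Each is the last Tuesday of its month (at least one falls on the 29th or later, ruling out '4th Tuesday').
January 2009 ends with Tuesday 2009-01-27.
February 2009 ends with Tuesday 2009-02-24.
March 2009 ends with Tuesday 2009-03-31.

2009-03-31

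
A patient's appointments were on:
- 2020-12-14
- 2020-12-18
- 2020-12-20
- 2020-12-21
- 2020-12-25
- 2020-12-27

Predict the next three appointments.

Gaps: 4, 2, 1, 4, 2 days — not constant, but cyclic with period 3.
The events fall on every Monday, Friday and Sunday.
The following Monday is 2020-12-28.
Next Friday: 2021-01-01.
The following Sunday is 2021-01-03.

2020-12-28, 2021-01-01, 2021-01-03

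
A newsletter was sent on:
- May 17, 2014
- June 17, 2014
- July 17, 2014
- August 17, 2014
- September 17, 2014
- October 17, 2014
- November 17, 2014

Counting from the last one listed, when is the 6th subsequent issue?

May 17, 2015

Each date is the 17th; the gaps (31, 30, 31, 31, 30, 31) track the month lengths.
The rule is the 17th of each month.
Next: December 2014 → December 17, 2014.
Next: January 2015 → January 17, 2015.
February 2015: February 17, 2015.
Next: March 2015 → March 17, 2015.
Next: April 2015 → April 17, 2015.
Next: May 2015 → May 17, 2015.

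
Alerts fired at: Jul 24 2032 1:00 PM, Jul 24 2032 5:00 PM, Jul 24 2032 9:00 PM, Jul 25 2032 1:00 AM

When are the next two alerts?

Jul 25 2032 5:00 AM, Jul 25 2032 9:00 AM

Gaps: 4, 4, 4 hours — each event is 4 hours after the previous one.
Jul 25 2032 1:00 AM + 4 h = Jul 25 2032 5:00 AM.
Jul 25 2032 5:00 AM + 4 h = Jul 25 2032 9:00 AM.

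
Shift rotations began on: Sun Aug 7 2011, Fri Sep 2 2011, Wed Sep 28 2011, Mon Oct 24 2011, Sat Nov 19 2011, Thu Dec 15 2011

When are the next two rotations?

Tue Jan 10 2012, Sun Feb 5 2012

Every event comes 26 days after the last (26, 26, 26, 26, 26).
Thu Dec 15 2011 + 26 days = Tue Jan 10 2012.
Tue Jan 10 2012 + 26 days = Sun Feb 5 2012.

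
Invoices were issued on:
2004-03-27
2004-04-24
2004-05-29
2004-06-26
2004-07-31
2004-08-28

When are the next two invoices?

These are Saturdays with 28, 35, 28, 35, 28-day gaps.
Each is the final Saturday of its month — 2004-05-29 is past the 28th, so '4th Saturday' doesn't fit.
September 2004 ends with Saturday 2004-09-25.
October 2004 ends with Saturday 2004-10-30.

2004-09-25, 2004-10-30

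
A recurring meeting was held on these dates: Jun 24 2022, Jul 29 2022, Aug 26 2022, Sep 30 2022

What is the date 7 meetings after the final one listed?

These are Fridays with 35, 28, 35-day gaps.
Each is the final Friday of its month — Jul 29 2022 is past the 28th, so '4th Friday' doesn't fit.
Last Friday of October 2022: Oct 28 2022.
Last Friday of November 2022: Nov 25 2022.
December 2022 ends with Friday Dec 30 2022.
Last Friday of January 2023: Jan 27 2023.
February 2023 ends with Friday Feb 24 2023.
March 2023 ends with Friday Mar 31 2023.
Last Friday of April 2023: Apr 28 2023.

Apr 28 2023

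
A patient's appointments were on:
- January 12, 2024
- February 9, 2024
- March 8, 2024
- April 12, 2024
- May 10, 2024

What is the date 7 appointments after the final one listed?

December 13, 2024

These are Fridays at 28- or 35-day spacing (28, 28, 35, 28).
The pattern: 2nd Friday of the month.
2nd Friday of June 2024: June 14, 2024.
2nd Friday of July 2024: July 12, 2024.
2nd Friday of August 2024: August 9, 2024.
2nd Friday of September 2024: September 13, 2024.
2nd Friday of October 2024: October 11, 2024.
November 2024 — 2nd Friday is November 8, 2024.
2nd Friday of December 2024: December 13, 2024.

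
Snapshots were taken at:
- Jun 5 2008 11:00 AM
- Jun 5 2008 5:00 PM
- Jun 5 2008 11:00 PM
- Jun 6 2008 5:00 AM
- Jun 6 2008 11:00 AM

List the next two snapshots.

Gaps: 6, 6, 6, 6 hours — each event is 6 hours after the previous one.
Jun 6 2008 11:00 AM + 6 h = Jun 6 2008 5:00 PM.
Jun 6 2008 5:00 PM + 6 h = Jun 6 2008 11:00 PM.

Jun 6 2008 5:00 PM, Jun 6 2008 11:00 PM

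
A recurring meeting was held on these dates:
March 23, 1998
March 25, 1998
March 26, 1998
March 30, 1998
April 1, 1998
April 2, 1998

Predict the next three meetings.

Every event lands on a Monday or Wednesday or Thursday (gaps cycle 2, 1, 4, 2, 1).
So the schedule is: every Monday, Wednesday and Thursday.
The following Monday is April 6, 1998.
Next Wednesday: April 8, 1998.
The following Thursday is April 9, 1998.

April 6, 1998; April 8, 1998; April 9, 1998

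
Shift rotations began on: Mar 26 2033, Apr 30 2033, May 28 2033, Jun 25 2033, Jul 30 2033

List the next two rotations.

All Saturdays; the gaps (35, 28, 28, 35) vary with month length.
This is the last Saturday of each month.
August 2033 ends with Saturday Aug 27 2033.
Last Saturday of September 2033: Sep 24 2033.

Aug 27 2033, Sep 24 2033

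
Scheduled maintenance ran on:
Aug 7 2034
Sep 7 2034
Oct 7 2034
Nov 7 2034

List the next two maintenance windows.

Dec 7 2034, Jan 7 2035

The day-of-month is always 7 (31, 30, 31 days between events).
So this recurs on the 7th of each month.
Next: December 2034 → Dec 7 2034.
Next: January 2035 → Jan 7 2035.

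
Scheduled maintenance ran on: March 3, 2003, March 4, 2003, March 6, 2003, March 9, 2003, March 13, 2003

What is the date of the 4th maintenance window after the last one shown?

April 8, 2003

Intervals are 1, 2, 3, 4 days — an arithmetic progression with common difference 1.
Next gap: 5 days. March 13, 2003 + 5 days = March 18, 2003.
Next gap: 6 days. March 18, 2003 + 6 days = March 24, 2003.
Next gap: 7 days. March 24, 2003 + 7 days = March 31, 2003.
Next gap: 8 days. March 31, 2003 + 8 days = April 8, 2003.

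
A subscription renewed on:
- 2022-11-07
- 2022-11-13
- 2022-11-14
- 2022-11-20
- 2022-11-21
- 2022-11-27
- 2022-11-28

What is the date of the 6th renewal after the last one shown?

2022-12-19

Gaps: 6, 1, 6, 1, 6, 1 days — not constant, but cyclic with period 2.
The events fall on every Monday and Sunday.
The following Sunday is 2022-12-04.
The following Monday is 2022-12-05.
The following Sunday is 2022-12-11.
Next Monday: 2022-12-12.
The following Sunday is 2022-12-18.
Next Monday: 2022-12-19.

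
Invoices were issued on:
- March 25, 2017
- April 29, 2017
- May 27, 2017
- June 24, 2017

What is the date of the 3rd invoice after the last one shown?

September 30, 2017

All Saturdays; the gaps (35, 28, 28) vary with month length.
This is the last Saturday of each month.
Last Saturday of July 2017: July 29, 2017.
Last Saturday of August 2017: August 26, 2017.
Last Saturday of September 2017: September 30, 2017.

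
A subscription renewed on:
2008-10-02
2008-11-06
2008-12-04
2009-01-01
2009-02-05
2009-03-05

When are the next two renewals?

2009-04-02, 2009-05-07

All dates are Thursdays, 35, 28, 28, 35, 28 days apart.
Specifically, the 1st Thursday of each month.
April 2009 — 1st Thursday is 2009-04-02.
May 2009 — 1st Thursday is 2009-05-07.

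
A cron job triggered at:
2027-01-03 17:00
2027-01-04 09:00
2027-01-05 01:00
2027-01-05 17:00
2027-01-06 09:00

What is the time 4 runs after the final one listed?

2027-01-09 01:00

Gaps: 16, 16, 16, 16 hours — each event is 16 hours after the previous one.
2027-01-06 09:00 + 16 h = 2027-01-07 01:00.
2027-01-07 01:00 + 16 h = 2027-01-07 17:00.
2027-01-07 17:00 + 16 h = 2027-01-08 09:00.
2027-01-08 09:00 + 16 h = 2027-01-09 01:00.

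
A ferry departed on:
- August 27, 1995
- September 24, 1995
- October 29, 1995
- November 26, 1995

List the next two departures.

December 31, 1995; January 28, 1996

Every date is a Sunday; gaps 28, 35, 28 days.
Each is the last Sunday of its month (at least one falls on the 29th or later, ruling out '4th Sunday').
Last Sunday of December 1995: December 31, 1995.
Last Sunday of January 1996: January 28, 1996.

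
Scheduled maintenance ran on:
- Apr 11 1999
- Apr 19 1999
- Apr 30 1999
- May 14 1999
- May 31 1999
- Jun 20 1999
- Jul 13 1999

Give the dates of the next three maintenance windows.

Intervals are 8, 11, 14, 17, 20, 23 days — an arithmetic progression with common difference 3.
Next gap: 26 days. Jul 13 1999 + 26 days = Aug 8 1999.
Next gap: 29 days. Aug 8 1999 + 29 days = Sep 6 1999.
Next gap: 32 days. Sep 6 1999 + 32 days = Oct 8 1999.

Aug 8 1999, Sep 6 1999, Oct 8 1999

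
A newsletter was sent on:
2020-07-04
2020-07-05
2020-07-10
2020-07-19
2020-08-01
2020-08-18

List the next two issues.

2020-09-08, 2020-10-03

Intervals are 1, 5, 9, 13, 17 days — an arithmetic progression with common difference 4.
Next gap: 21 days. 2020-08-18 + 21 days = 2020-09-08.
Next gap: 25 days. 2020-09-08 + 25 days = 2020-10-03.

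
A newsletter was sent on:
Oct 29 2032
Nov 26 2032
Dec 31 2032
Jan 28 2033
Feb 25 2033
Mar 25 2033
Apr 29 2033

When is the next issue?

These are Fridays with 28, 35, 28, 28, 28, 35-day gaps.
Each is the final Friday of its month — Oct 29 2032 is past the 28th, so '4th Friday' doesn't fit.
May 2033 ends with Friday May 27 2033.

May 27 2033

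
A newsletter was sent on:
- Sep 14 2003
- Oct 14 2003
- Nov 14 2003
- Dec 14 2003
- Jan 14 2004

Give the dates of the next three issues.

Feb 14 2004, Mar 14 2004, Apr 14 2004

Each date is the 14th; the gaps (30, 31, 30, 31) track the month lengths.
The rule is the 14th of each month.
February 2004: Feb 14 2004.
March 2004: Mar 14 2004.
April 2004: Apr 14 2004.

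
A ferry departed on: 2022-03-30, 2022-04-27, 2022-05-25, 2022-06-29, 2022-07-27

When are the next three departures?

Every date is a Wednesday; gaps 28, 28, 35, 28 days.
Each is the last Wednesday of its month (at least one falls on the 29th or later, ruling out '4th Wednesday').
Last Wednesday of August 2022: 2022-08-31.
September 2022 ends with Wednesday 2022-09-28.
October 2022 ends with Wednesday 2022-10-26.

2022-08-31, 2022-09-28, 2022-10-26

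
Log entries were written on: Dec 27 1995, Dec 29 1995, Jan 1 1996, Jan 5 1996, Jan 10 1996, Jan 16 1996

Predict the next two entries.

Jan 23 1996, Jan 31 1996

Intervals are 2, 3, 4, 5, 6 days — an arithmetic progression with common difference 1.
Next gap: 7 days. Jan 16 1996 + 7 days = Jan 23 1996.
Next gap: 8 days. Jan 23 1996 + 8 days = Jan 31 1996.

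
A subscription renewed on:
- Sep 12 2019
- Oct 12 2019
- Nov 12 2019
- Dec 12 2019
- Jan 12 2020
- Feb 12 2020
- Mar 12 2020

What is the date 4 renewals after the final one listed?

Jul 12 2020

Gaps: 30, 31, 30, 31, 31, 29 days — not constant. Every event is on the 12th of the month.
Pattern: the 12th of each month.
April 2020: Apr 12 2020.
May 2020: May 12 2020.
Next: June 2020 → Jun 12 2020.
July 2020: Jul 12 2020.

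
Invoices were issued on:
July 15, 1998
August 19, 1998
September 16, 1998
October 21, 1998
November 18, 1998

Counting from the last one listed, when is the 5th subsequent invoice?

April 21, 1999

Gaps: 35, 28, 35, 28 days — a mix of 28 and 35. Every date is a Wednesday.
Each is the 3rd Wednesday of its month.
December 1998 — 3rd Wednesday is December 16, 1998.
3rd Wednesday of January 1999: January 20, 1999.
3rd Wednesday of February 1999: February 17, 1999.
March 1999 — 3rd Wednesday is March 17, 1999.
3rd Wednesday of April 1999: April 21, 1999.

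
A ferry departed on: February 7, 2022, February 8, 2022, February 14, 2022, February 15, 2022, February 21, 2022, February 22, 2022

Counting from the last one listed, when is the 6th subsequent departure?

Every event lands on a Monday or Tuesday (gaps cycle 1, 6, 1, 6, 1).
So the schedule is: every Monday and Tuesday.
Next Monday: February 28, 2022.
Next Tuesday: March 1, 2022.
The following Monday is March 7, 2022.
The following Tuesday is March 8, 2022.
The following Monday is March 14, 2022.
The following Tuesday is March 15, 2022.

March 15, 2022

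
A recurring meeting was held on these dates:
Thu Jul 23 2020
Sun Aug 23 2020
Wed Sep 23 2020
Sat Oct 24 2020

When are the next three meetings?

Tue Nov 24 2020, Fri Dec 25 2020, Mon Jan 25 2021

The spacing is 31, 31, 31 days — always 31 days.
Sat Oct 24 2020 + 31 days = Tue Nov 24 2020.
Tue Nov 24 2020 + 31 days = Fri Dec 25 2020.
Fri Dec 25 2020 + 31 days = Mon Jan 25 2021.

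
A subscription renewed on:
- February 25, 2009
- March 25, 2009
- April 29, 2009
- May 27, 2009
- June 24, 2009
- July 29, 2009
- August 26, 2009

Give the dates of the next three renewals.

September 30, 2009; October 28, 2009; November 25, 2009

Every date is a Wednesday; gaps 28, 35, 28, 28, 35, 28 days.
Each is the last Wednesday of its month (at least one falls on the 29th or later, ruling out '4th Wednesday').
Last Wednesday of September 2009: September 30, 2009.
October 2009 ends with Wednesday October 28, 2009.
November 2009 ends with Wednesday November 25, 2009.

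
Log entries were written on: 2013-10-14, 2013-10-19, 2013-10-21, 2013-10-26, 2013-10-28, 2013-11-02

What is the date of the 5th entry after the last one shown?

2013-11-18

The gap pattern 5, 2, 5, 2, 5 repeats every 2 events.
These are the Mondays and Saturdays of each week.
Next Monday: 2013-11-04.
The following Saturday is 2013-11-09.
The following Monday is 2013-11-11.
Next Saturday: 2013-11-16.
Next Monday: 2013-11-18.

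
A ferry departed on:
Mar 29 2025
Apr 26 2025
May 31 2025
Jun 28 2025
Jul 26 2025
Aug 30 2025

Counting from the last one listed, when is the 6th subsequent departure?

Feb 28 2026

Every date is a Saturday; gaps 28, 35, 28, 28, 35 days.
Each is the last Saturday of its month (at least one falls on the 29th or later, ruling out '4th Saturday').
Last Saturday of September 2025: Sep 27 2025.
October 2025 ends with Saturday Oct 25 2025.
November 2025 ends with Saturday Nov 29 2025.
Last Saturday of December 2025: Dec 27 2025.
January 2026 ends with Saturday Jan 31 2026.
February 2026 ends with Saturday Feb 28 2026.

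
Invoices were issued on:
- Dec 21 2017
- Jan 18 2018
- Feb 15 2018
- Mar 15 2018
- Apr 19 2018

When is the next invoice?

May 17 2018

Gaps: 28, 28, 28, 35 days — a mix of 28 and 35. Every date is a Thursday.
Each is the 3rd Thursday of its month.
May 2018 — 3rd Thursday is May 17 2018.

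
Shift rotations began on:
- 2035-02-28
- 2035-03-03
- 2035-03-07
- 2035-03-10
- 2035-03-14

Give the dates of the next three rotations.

2035-03-17, 2035-03-21, 2035-03-24

Gaps: 3, 4, 3, 4 days — not constant, but cyclic with period 2.
The events fall on every Wednesday and Saturday.
Next Saturday: 2035-03-17.
Next Wednesday: 2035-03-21.
Next Saturday: 2035-03-24.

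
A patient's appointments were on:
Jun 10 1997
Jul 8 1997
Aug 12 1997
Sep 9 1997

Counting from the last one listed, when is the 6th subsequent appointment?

All dates are Tuesdays, 28, 35, 28 days apart.
Specifically, the 2nd Tuesday of each month.
2nd Tuesday of October 1997: Oct 14 1997.
2nd Tuesday of November 1997: Nov 11 1997.
2nd Tuesday of December 1997: Dec 9 1997.
January 1998 — 2nd Tuesday is Jan 13 1998.
February 1998 — 2nd Tuesday is Feb 10 1998.
March 1998 — 2nd Tuesday is Mar 10 1998.

Mar 10 1998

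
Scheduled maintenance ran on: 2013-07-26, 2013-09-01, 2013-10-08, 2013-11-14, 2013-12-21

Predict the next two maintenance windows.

2014-01-27, 2014-03-05

Gaps between consecutive events: 37, 37, 37, 37 days — a constant 37-day interval.
2013-12-21 + 37 days = 2014-01-27.
2014-01-27 + 37 days = 2014-03-05.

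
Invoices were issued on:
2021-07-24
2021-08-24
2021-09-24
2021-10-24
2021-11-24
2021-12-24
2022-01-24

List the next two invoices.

Each date is the 24th; the gaps (31, 31, 30, 31, 30, 31) track the month lengths.
The rule is the 24th of each month.
February 2022: 2022-02-24.
Next: March 2022 → 2022-03-24.

2022-02-24, 2022-03-24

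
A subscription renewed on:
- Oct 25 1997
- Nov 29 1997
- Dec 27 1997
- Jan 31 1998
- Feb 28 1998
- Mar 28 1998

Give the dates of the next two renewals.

All Saturdays; the gaps (35, 28, 35, 28, 28) vary with month length.
This is the last Saturday of each month.
April 1998 ends with Saturday Apr 25 1998.
Last Saturday of May 1998: May 30 1998.

Apr 25 1998, May 30 1998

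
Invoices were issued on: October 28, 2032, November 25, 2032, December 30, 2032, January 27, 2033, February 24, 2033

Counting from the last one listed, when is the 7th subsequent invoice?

September 29, 2033

All Thursdays; the gaps (28, 35, 28, 28) vary with month length.
This is the last Thursday of each month.
Last Thursday of March 2033: March 31, 2033.
April 2033 ends with Thursday April 28, 2033.
Last Thursday of May 2033: May 26, 2033.
Last Thursday of June 2033: June 30, 2033.
Last Thursday of July 2033: July 28, 2033.
Last Thursday of August 2033: August 25, 2033.
September 2033 ends with Thursday September 29, 2033.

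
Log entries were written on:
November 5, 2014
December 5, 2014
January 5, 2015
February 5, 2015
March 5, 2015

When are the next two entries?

Each date is the 5th; the gaps (30, 31, 31, 28) track the month lengths.
The rule is the 5th of each month.
Next: April 2015 → April 5, 2015.
Next: May 2015 → May 5, 2015.

April 5, 2015; May 5, 2015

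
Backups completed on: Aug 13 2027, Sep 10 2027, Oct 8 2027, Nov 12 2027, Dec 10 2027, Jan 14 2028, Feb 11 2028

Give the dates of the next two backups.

Gaps: 28, 28, 35, 28, 35, 28 days — a mix of 28 and 35. Every date is a Friday.
Each is the 2nd Friday of its month.
March 2028 — 2nd Friday is Mar 10 2028.
April 2028 — 2nd Friday is Apr 14 2028.

Mar 10 2028, Apr 14 2028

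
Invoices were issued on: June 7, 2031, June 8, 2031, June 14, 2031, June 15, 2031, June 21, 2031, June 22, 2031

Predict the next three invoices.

June 28, 2031; June 29, 2031; July 5, 2031

The gap pattern 1, 6, 1, 6, 1 repeats every 2 events.
These are the Saturdays and Sundays of each week.
The following Saturday is June 28, 2031.
Next Sunday: June 29, 2031.
Next Saturday: July 5, 2031.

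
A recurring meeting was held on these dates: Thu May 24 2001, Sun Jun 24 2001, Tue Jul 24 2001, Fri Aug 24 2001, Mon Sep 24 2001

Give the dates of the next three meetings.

Each date is the 24th; the gaps (31, 30, 31, 31) track the month lengths.
The rule is the 24th of each month.
October 2001: Wed Oct 24 2001.
Next: November 2001 → Sat Nov 24 2001.
Next: December 2001 → Mon Dec 24 2001.

Wed Oct 24 2001, Sat Nov 24 2001, Mon Dec 24 2001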